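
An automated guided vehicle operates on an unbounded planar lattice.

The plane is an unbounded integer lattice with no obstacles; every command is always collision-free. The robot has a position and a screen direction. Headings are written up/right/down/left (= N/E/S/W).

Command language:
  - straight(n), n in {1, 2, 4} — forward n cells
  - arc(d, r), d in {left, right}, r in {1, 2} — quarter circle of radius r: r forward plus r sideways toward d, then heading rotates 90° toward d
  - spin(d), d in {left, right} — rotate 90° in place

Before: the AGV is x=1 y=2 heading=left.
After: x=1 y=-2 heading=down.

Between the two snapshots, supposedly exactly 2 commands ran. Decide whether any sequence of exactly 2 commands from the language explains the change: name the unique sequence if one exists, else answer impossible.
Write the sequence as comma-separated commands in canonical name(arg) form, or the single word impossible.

key: order matters: swapping spin(left) and straight(4) lands elsewhere
begin: x=1 y=2 heading=left
[1] after spin(left): x=1 y=2 heading=down
[2] after straight(4): x=1 y=-2 heading=down
all 81 alternatives checked — unique.

spin(left), straight(4)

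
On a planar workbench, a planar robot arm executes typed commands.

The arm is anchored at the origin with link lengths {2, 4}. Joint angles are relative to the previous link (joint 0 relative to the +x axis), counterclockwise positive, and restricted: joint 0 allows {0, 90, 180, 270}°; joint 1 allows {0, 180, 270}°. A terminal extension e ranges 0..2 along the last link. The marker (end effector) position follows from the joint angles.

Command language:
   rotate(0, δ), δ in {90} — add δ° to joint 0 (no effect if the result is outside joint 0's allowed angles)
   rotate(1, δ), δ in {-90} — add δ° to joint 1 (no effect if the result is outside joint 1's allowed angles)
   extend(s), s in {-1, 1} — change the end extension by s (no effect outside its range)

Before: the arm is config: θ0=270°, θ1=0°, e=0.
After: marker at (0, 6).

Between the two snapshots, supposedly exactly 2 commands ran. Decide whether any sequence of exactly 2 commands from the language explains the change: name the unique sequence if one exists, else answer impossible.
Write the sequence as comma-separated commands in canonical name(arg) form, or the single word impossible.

start: config: θ0=270°, θ1=0°, e=0
step 1 (rotate(0, 90)): config: θ0=0°, θ1=0°, e=0
step 2 (rotate(0, 90)): config: θ0=90°, θ1=0°, e=0
all 16 alternatives checked — unique.

rotate(0, 90), rotate(0, 90)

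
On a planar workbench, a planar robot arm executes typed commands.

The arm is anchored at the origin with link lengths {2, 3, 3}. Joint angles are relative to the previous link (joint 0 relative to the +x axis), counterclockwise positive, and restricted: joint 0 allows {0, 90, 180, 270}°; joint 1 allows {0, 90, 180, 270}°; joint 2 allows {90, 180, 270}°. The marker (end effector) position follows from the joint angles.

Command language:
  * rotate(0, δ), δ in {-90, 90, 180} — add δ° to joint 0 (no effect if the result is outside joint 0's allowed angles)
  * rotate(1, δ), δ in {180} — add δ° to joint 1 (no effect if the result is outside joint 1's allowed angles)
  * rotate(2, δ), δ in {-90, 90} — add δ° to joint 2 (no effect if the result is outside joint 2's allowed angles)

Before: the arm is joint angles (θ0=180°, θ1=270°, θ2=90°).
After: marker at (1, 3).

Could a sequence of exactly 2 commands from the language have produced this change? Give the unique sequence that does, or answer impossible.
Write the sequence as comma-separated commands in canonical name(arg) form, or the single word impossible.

begin: joint angles (θ0=180°, θ1=270°, θ2=90°)
step 1 (rotate(2, 90)): joint angles (θ0=180°, θ1=270°, θ2=180°)
step 2 (rotate(2, 90)): joint angles (θ0=180°, θ1=270°, θ2=270°)
no rival 2-sequence matches.

rotate(2, 90), rotate(2, 90)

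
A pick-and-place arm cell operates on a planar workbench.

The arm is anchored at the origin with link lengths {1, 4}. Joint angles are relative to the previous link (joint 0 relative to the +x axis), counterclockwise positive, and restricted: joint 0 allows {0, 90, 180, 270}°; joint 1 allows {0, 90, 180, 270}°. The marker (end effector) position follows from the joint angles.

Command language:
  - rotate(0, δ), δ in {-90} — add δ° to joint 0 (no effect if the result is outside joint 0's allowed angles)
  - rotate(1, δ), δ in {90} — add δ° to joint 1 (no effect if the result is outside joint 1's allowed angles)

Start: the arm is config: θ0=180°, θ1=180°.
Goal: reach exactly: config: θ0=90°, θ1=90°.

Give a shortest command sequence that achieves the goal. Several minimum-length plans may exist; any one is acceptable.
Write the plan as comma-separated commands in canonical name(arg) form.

rotate(1, 90), rotate(1, 90), rotate(1, 90), rotate(0, -90)

from: config: θ0=180°, θ1=180°
step 1 (rotate(1, 90)): config: θ0=180°, θ1=270°
step 2 (rotate(1, 90)): config: θ0=180°, θ1=0°
step 3 (rotate(1, 90)): config: θ0=180°, θ1=90°
step 4 (rotate(0, -90)): config: θ0=90°, θ1=90°
no 3-step plan works, so 4 is optimal.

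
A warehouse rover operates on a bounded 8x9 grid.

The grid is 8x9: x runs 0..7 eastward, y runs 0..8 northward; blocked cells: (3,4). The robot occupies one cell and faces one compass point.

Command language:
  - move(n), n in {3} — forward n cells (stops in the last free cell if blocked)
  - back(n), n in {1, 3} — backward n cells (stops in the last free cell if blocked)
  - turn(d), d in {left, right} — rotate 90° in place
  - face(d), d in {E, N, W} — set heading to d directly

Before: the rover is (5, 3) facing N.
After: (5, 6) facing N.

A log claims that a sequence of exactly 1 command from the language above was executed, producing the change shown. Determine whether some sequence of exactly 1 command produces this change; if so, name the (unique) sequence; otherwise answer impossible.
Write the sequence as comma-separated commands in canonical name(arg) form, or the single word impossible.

move(3)

key: still facing N — the one step turns nothing
t0: (5, 3) facing N
[1] after move(3): (5, 6) facing N
no other 1-command option fits: unique.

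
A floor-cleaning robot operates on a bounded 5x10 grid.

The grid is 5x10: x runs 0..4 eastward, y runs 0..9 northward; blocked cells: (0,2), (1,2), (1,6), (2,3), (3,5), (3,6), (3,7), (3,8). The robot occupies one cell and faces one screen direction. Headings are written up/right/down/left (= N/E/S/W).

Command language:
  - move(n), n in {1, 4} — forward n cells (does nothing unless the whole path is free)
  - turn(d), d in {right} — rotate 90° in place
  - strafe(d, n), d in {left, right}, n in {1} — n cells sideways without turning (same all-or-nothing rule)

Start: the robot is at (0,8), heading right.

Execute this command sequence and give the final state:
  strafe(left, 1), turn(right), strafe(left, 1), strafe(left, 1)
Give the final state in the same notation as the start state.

t0: at (0,8), heading right
[1] after strafe(left, 1): at (0,9), heading right
[2] after turn(right): at (0,9), heading down
[3] after strafe(left, 1): at (1,9), heading down
[4] after strafe(left, 1): at (2,9), heading down

at (2,9), heading down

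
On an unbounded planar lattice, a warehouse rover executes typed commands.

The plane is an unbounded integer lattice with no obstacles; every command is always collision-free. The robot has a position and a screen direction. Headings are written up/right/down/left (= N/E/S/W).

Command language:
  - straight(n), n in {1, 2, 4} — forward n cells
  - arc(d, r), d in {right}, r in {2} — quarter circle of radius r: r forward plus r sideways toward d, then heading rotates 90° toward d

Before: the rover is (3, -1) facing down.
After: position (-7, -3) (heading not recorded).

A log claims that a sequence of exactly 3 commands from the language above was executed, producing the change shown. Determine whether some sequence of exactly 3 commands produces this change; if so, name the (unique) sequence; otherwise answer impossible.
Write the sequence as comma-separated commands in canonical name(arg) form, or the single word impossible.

key: running straight(4) before arc(right, 2) would end elsewhere — order is forced
begin: (3, -1) facing down
t=1 arc(right, 2) ⇒ (1, -3) facing left
t=2 straight(4) ⇒ (-3, -3) facing left
t=3 straight(4) ⇒ (-7, -3) facing left
no other 3-command option fits: unique.

arc(right, 2), straight(4), straight(4)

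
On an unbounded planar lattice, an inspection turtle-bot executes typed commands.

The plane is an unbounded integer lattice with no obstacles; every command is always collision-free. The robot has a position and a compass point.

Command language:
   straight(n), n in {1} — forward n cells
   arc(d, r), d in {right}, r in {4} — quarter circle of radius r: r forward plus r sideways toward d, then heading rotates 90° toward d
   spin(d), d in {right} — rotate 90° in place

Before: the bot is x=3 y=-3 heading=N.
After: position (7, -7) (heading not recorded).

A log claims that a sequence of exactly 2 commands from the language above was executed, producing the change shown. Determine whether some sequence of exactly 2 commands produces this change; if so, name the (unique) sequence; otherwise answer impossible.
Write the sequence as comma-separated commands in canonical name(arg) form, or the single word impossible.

spin(right), arc(right, 4)

key: order matters: swapping spin(right) and arc(right, 4) lands elsewhere
initial: x=3 y=-3 heading=N
t=1 spin(right) ⇒ x=3 y=-3 heading=E
t=2 arc(right, 4) ⇒ x=7 y=-7 heading=S
no other 2-command option fits: unique.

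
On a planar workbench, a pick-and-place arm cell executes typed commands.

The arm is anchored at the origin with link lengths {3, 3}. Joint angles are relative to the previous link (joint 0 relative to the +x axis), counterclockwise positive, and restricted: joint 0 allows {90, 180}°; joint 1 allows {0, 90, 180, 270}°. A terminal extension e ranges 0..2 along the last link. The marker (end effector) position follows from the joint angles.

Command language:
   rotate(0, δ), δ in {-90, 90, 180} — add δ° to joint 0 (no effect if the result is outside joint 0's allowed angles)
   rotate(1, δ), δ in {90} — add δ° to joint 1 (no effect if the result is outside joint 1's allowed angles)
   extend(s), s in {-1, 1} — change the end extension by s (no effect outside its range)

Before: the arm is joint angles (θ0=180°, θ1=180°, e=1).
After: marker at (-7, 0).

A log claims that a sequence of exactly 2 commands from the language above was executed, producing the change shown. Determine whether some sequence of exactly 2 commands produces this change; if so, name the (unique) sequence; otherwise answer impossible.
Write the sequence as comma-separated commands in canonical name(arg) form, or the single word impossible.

begin: joint angles (θ0=180°, θ1=180°, e=1)
[1] after rotate(1, 90): joint angles (θ0=180°, θ1=270°, e=1)
[2] after rotate(1, 90): joint angles (θ0=180°, θ1=0°, e=1)
no rival 2-sequence matches.

rotate(1, 90), rotate(1, 90)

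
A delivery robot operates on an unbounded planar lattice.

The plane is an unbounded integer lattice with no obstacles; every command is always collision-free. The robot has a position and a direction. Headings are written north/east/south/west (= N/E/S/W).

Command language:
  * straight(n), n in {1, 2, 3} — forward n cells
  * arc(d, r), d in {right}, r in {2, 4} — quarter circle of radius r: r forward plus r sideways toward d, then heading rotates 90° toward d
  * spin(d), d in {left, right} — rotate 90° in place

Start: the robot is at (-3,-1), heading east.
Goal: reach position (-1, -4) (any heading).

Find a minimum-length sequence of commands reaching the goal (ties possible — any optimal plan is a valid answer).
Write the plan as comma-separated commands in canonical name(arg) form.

arc(right, 2), straight(1)

from: at (-3,-1), heading east
t=1 arc(right, 2) ⇒ at (-1,-3), heading south
t=2 straight(1) ⇒ at (-1,-4), heading south
nothing shorter than 2 reaches the goal.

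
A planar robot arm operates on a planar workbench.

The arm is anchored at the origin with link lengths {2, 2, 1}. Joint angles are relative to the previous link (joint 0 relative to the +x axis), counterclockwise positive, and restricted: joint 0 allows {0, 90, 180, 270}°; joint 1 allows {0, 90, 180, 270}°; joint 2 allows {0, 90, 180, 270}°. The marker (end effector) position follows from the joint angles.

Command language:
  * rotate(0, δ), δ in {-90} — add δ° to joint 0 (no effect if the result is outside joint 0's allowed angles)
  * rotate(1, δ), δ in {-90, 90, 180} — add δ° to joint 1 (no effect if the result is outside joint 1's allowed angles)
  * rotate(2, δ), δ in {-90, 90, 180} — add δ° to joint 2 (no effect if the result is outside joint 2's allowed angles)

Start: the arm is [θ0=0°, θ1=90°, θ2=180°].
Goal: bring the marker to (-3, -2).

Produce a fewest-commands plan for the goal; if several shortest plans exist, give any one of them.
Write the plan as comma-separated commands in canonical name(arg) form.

begin: [θ0=0°, θ1=90°, θ2=180°]
[1] after rotate(2, 90): [θ0=0°, θ1=90°, θ2=270°]
[2] after rotate(0, -90): [θ0=270°, θ1=90°, θ2=270°]
[3] after rotate(0, -90): [θ0=180°, θ1=90°, θ2=270°]
nothing shorter than 3 reaches the goal.

rotate(2, 90), rotate(0, -90), rotate(0, -90)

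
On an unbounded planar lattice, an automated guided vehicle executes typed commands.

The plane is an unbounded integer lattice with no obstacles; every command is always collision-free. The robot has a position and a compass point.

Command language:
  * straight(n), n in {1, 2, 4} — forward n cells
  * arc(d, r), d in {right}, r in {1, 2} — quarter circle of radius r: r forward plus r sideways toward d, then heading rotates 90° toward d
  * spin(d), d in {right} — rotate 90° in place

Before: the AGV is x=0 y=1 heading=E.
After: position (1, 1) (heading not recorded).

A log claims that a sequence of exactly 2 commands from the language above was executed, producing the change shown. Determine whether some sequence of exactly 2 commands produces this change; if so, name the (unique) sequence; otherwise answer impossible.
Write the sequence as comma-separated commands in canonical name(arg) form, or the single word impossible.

straight(1), spin(right)

key: running spin(right) before straight(1) would end elsewhere — order is forced
t0: x=0 y=1 heading=E
[1] after straight(1): x=1 y=1 heading=E
[2] after spin(right): x=1 y=1 heading=S
no other 2-command option fits: unique.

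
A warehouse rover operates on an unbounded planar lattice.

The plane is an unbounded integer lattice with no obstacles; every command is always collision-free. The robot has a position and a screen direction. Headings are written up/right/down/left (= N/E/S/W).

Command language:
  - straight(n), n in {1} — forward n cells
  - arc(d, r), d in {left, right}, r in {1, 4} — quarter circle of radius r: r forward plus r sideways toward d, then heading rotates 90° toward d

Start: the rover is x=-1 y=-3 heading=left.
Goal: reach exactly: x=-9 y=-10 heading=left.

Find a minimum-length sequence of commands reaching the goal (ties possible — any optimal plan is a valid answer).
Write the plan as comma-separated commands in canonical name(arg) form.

initial: x=-1 y=-3 heading=left
step 1 (arc(left, 1)): x=-2 y=-4 heading=down
step 2 (arc(right, 4)): x=-6 y=-8 heading=left
step 3 (arc(left, 1)): x=-7 y=-9 heading=down
step 4 (arc(right, 1)): x=-8 y=-10 heading=left
step 5 (straight(1)): x=-9 y=-10 heading=left
no 4-step plan works, so 5 is optimal.

arc(left, 1), arc(right, 4), arc(left, 1), arc(right, 1), straight(1)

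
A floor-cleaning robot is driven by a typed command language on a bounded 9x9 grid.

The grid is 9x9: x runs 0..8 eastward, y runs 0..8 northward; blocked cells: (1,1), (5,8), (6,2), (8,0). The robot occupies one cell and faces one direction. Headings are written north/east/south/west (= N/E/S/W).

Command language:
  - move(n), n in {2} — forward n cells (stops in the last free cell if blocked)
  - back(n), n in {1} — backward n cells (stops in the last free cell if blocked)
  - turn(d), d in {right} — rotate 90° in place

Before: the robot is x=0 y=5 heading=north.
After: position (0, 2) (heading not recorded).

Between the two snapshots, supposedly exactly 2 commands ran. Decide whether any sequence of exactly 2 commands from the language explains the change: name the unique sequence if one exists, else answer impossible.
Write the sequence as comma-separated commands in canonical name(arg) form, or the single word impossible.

impossible

all 9 sequences checked — none match.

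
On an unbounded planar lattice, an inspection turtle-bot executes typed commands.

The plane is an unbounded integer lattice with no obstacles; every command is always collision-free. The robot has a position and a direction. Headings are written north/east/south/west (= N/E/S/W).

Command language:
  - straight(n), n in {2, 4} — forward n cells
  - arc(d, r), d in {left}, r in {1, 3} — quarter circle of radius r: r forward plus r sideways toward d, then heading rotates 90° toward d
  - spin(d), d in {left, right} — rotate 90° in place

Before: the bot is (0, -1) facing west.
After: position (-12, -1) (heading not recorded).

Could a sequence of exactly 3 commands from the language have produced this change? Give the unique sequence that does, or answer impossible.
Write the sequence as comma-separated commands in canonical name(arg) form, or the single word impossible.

begin: (0, -1) facing west
t=1 straight(4) ⇒ (-4, -1) facing west
t=2 straight(4) ⇒ (-8, -1) facing west
t=3 straight(4) ⇒ (-12, -1) facing west
no other 3-command option fits: unique.

straight(4), straight(4), straight(4)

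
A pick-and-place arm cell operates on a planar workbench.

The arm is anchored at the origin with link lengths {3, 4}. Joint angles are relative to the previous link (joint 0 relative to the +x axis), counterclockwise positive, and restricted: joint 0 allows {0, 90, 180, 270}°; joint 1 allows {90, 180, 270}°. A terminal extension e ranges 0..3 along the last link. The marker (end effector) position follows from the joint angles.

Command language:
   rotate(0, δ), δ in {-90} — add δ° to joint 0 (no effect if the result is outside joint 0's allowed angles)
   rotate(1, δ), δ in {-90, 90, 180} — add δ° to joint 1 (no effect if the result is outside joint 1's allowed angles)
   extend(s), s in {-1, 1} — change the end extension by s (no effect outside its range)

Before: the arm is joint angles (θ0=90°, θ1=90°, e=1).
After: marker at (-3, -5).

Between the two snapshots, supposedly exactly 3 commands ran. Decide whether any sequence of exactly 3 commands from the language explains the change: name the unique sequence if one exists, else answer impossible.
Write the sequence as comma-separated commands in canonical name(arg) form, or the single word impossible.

rotate(0, -90), rotate(0, -90), rotate(0, -90)

begin: joint angles (θ0=90°, θ1=90°, e=1)
1. rotate(0, -90) → joint angles (θ0=0°, θ1=90°, e=1)
2. rotate(0, -90) → joint angles (θ0=270°, θ1=90°, e=1)
3. rotate(0, -90) → joint angles (θ0=180°, θ1=90°, e=1)
all 216 alternatives checked — unique.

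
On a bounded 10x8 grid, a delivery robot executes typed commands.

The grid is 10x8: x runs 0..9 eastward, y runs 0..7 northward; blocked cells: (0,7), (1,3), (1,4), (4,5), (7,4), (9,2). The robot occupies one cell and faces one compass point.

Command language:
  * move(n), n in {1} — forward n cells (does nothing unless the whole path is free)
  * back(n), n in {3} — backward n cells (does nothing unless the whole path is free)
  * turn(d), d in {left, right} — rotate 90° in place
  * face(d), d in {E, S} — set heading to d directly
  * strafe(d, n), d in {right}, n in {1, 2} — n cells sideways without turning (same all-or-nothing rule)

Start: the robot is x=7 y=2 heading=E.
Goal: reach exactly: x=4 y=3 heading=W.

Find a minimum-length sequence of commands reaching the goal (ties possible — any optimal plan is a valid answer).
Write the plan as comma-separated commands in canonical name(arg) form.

back(3), turn(right), turn(right), strafe(right, 1)

from: x=7 y=2 heading=E
1. back(3) → x=4 y=2 heading=E
2. turn(right) → x=4 y=2 heading=S
3. turn(right) → x=4 y=2 heading=W
4. strafe(right, 1) → x=4 y=3 heading=W
no 3-step plan works, so 4 is optimal.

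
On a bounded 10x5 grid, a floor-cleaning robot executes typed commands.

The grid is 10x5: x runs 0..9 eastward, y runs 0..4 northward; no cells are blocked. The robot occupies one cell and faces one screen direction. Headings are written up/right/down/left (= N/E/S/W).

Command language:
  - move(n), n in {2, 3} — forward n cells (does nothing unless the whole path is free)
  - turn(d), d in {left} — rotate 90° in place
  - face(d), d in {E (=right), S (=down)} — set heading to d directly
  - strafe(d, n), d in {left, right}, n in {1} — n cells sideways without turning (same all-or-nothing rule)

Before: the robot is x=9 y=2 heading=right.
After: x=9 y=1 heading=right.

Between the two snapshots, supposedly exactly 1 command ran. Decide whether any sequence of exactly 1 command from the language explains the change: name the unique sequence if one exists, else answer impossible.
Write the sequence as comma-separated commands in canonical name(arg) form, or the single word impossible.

strafe(right, 1)

key: still facing E — the one step turns nothing
t0: x=9 y=2 heading=right
1. strafe(right, 1) → x=9 y=1 heading=right
no other 1-command option fits: unique.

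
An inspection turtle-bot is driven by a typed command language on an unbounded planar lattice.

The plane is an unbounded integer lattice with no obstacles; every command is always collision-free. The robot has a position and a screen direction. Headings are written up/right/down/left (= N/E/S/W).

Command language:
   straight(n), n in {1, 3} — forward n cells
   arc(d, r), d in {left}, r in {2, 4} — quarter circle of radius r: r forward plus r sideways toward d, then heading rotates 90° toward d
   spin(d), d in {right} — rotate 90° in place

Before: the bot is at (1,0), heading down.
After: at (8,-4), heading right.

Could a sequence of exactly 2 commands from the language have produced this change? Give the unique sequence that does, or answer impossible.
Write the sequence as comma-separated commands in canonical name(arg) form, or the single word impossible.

arc(left, 4), straight(3)

key: cell and facing (now E) both changed — the 2 commands mix motion and turning
start: at (1,0), heading down
1. arc(left, 4) → at (5,-4), heading right
2. straight(3) → at (8,-4), heading right
all 25 alternatives checked — unique.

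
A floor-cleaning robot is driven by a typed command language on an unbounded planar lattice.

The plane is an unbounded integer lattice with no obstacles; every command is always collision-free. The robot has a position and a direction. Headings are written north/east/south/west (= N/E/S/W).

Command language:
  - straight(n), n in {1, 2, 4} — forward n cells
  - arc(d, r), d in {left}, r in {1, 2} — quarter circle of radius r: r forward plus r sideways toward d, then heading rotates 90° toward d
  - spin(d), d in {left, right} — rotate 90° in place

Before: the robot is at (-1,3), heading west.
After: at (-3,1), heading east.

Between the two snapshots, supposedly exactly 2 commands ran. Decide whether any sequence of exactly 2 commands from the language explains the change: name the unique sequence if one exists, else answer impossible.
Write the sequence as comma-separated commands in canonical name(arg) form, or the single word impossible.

key: position moved to (-3,1) AND the heading swung to E — translation plus rotation needed
t0: at (-1,3), heading west
1. arc(left, 2) → at (-3,1), heading south
2. spin(left) → at (-3,1), heading east
no other 2-command option fits: unique.

arc(left, 2), spin(left)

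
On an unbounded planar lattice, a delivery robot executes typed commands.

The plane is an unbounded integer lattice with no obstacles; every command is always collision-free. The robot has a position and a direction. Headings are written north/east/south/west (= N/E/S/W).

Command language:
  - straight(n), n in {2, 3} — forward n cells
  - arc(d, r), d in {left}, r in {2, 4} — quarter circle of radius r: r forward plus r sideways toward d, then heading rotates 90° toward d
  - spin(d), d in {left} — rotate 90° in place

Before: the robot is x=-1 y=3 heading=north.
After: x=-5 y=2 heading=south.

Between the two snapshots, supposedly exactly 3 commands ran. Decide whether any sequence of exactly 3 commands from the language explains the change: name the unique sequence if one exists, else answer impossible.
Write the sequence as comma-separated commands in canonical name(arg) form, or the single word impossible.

straight(3), spin(left), arc(left, 4)

key: running arc(left, 4) before straight(3) would end elsewhere — order is forced
begin: x=-1 y=3 heading=north
step 1 (straight(3)): x=-1 y=6 heading=north
step 2 (spin(left)): x=-1 y=6 heading=west
step 3 (arc(left, 4)): x=-5 y=2 heading=south
no other 3-command option fits: unique.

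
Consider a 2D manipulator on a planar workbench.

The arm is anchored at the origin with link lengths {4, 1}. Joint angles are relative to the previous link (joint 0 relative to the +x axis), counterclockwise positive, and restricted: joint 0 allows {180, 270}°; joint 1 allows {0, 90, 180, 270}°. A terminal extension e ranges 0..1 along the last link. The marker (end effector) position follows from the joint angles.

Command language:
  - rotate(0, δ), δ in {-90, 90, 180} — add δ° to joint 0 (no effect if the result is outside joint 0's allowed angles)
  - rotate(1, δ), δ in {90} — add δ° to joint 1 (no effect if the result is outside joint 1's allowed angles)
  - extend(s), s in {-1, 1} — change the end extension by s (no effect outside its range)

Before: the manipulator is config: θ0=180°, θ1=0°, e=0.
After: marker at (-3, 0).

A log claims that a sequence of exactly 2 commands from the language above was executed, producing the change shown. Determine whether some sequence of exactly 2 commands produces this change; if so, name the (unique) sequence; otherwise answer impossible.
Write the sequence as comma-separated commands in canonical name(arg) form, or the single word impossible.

rotate(1, 90), rotate(1, 90)

begin: config: θ0=180°, θ1=0°, e=0
[1] after rotate(1, 90): config: θ0=180°, θ1=90°, e=0
[2] after rotate(1, 90): config: θ0=180°, θ1=180°, e=0
no rival 2-sequence matches.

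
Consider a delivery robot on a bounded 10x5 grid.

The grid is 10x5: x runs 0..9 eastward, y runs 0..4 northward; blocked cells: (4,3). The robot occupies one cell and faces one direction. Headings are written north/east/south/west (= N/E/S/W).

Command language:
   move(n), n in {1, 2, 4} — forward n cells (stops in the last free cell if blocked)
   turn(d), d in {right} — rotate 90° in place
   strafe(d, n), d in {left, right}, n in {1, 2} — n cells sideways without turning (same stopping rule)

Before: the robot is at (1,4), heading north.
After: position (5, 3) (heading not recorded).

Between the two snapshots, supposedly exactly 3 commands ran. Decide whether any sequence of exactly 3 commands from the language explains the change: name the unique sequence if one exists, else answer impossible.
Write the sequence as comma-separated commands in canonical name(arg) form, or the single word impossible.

turn(right), move(4), strafe(right, 1)

key: running strafe(right, 1) before turn(right) would end elsewhere — order is forced
from: at (1,4), heading north
t=1 turn(right) ⇒ at (1,4), heading east
t=2 move(4) ⇒ at (5,4), heading east
t=3 strafe(right, 1) ⇒ at (5,3), heading east
all 512 alternatives checked — unique.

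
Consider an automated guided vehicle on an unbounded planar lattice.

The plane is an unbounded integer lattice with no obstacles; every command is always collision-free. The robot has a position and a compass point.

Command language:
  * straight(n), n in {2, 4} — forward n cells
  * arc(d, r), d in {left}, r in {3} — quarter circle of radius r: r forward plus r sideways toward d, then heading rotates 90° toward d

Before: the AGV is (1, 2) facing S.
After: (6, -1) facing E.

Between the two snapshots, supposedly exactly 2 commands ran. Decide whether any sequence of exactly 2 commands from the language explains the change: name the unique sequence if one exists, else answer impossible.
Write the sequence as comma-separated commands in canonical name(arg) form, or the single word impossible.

key: running straight(2) before arc(left, 3) would end elsewhere — order is forced
t0: (1, 2) facing S
step 1 (arc(left, 3)): (4, -1) facing E
step 2 (straight(2)): (6, -1) facing E
uniquely the one of 9 2-step routes that fits.

arc(left, 3), straight(2)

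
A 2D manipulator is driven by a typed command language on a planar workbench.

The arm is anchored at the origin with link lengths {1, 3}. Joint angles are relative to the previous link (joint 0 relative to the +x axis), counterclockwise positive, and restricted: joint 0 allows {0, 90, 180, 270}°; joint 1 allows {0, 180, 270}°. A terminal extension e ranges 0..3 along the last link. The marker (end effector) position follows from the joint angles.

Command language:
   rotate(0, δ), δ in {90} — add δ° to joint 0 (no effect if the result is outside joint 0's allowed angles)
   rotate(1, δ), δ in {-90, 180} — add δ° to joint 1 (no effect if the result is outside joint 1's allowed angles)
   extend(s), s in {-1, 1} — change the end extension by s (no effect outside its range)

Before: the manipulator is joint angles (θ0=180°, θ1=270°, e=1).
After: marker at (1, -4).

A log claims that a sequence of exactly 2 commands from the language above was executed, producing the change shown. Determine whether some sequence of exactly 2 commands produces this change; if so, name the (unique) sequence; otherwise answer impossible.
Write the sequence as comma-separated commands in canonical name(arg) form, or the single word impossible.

rotate(0, 90), rotate(0, 90)

from: joint angles (θ0=180°, θ1=270°, e=1)
[1] after rotate(0, 90): joint angles (θ0=270°, θ1=270°, e=1)
[2] after rotate(0, 90): joint angles (θ0=0°, θ1=270°, e=1)
no rival 2-sequence matches.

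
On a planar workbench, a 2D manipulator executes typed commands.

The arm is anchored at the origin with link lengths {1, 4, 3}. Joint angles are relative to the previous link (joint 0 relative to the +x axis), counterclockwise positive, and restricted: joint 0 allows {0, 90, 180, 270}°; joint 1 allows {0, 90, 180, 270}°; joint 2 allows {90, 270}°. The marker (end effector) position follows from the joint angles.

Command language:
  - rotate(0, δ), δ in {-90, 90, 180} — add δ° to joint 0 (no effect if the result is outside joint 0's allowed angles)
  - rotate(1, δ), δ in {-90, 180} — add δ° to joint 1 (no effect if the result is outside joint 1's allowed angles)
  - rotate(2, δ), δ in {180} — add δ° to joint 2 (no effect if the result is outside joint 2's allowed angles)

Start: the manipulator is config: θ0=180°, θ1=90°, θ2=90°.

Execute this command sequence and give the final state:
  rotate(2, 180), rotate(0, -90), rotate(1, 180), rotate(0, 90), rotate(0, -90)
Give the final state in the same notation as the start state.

config: θ0=90°, θ1=270°, θ2=270°

initial: config: θ0=180°, θ1=90°, θ2=90°
1. rotate(2, 180) → config: θ0=180°, θ1=90°, θ2=270°
2. rotate(0, -90) → config: θ0=90°, θ1=90°, θ2=270°
3. rotate(1, 180) → config: θ0=90°, θ1=270°, θ2=270°
4. rotate(0, 90) → config: θ0=180°, θ1=270°, θ2=270°
5. rotate(0, -90) → config: θ0=90°, θ1=270°, θ2=270°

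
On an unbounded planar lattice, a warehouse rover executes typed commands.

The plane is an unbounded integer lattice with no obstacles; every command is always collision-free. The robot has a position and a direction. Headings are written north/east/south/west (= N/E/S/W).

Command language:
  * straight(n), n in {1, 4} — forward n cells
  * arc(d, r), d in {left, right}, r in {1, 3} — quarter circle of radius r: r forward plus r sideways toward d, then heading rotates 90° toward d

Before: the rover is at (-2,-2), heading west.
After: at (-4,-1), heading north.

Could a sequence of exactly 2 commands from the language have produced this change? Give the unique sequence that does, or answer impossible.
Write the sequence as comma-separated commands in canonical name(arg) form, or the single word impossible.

straight(1), arc(right, 1)

key: cell and facing (now N) both changed — the 2 commands mix motion and turning
initial: at (-2,-2), heading west
1. straight(1) → at (-3,-2), heading west
2. arc(right, 1) → at (-4,-1), heading north
no rival 2-sequence matches.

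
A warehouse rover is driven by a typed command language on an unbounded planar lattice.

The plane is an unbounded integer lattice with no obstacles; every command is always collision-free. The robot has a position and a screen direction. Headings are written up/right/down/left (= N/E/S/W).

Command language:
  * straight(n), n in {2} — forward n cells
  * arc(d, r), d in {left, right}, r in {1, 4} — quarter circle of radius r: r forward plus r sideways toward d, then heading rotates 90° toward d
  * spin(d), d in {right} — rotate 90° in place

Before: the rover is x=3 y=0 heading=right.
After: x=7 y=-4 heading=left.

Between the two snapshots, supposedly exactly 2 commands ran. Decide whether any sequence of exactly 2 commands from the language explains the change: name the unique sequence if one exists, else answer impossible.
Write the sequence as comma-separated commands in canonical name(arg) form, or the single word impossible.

key: order matters: swapping arc(right, 4) and spin(right) lands elsewhere
start: x=3 y=0 heading=right
[1] after arc(right, 4): x=7 y=-4 heading=down
[2] after spin(right): x=7 y=-4 heading=left
all 36 alternatives checked — unique.

arc(right, 4), spin(right)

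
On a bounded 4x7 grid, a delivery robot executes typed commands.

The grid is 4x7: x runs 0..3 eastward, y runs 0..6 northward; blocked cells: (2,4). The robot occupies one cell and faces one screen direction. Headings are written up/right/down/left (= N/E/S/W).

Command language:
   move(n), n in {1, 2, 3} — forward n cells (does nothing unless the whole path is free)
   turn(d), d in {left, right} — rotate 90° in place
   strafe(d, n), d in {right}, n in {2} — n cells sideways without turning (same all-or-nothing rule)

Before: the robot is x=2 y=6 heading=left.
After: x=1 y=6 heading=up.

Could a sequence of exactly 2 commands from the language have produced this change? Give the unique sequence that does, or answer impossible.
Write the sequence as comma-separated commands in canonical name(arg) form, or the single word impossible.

key: cell and facing (now N) both changed — the 2 commands mix motion and turning
begin: x=2 y=6 heading=left
1. move(1) → x=1 y=6 heading=left
2. turn(right) → x=1 y=6 heading=up
all 36 alternatives checked — unique.

move(1), turn(right)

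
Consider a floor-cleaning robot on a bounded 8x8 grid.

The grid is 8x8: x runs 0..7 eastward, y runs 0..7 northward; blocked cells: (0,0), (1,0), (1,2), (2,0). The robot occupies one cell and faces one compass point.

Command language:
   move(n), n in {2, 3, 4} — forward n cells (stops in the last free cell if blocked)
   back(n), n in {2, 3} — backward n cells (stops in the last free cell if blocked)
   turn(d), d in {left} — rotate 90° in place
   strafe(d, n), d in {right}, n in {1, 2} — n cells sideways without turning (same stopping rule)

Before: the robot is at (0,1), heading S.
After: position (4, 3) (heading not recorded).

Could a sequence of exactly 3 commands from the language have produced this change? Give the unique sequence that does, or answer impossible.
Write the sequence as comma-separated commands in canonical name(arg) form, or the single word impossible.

back(2), turn(left), move(4)

key: running move(4) before back(2) would end elsewhere — order is forced
t0: at (0,1), heading S
t=1 back(2) ⇒ at (0,3), heading S
t=2 turn(left) ⇒ at (0,3), heading E
t=3 move(4) ⇒ at (4,3), heading E
no rival 3-sequence matches.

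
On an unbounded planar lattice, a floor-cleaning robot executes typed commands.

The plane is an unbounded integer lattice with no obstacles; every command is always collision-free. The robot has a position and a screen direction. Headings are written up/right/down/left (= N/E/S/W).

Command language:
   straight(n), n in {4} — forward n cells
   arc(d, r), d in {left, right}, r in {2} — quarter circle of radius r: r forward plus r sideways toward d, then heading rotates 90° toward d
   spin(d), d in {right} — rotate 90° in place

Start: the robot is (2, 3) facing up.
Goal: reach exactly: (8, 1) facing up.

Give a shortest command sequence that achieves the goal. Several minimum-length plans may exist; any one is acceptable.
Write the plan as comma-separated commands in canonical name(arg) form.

spin(right), arc(right, 2), arc(left, 2), arc(left, 2)

start: (2, 3) facing up
1. spin(right) → (2, 3) facing right
2. arc(right, 2) → (4, 1) facing down
3. arc(left, 2) → (6, -1) facing right
4. arc(left, 2) → (8, 1) facing up
shorter routes all fall short; 4 is best.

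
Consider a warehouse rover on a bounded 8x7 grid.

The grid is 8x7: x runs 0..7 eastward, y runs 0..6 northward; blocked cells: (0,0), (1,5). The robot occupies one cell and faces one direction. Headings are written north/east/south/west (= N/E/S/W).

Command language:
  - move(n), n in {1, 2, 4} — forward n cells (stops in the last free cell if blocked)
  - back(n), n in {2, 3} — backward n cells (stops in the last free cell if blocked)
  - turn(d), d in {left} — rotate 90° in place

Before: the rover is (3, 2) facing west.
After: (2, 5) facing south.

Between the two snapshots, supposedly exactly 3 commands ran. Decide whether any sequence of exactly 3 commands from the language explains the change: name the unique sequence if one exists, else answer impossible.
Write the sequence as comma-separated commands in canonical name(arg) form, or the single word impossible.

move(1), turn(left), back(3)

key: cell and facing (now S) both changed — the 3 commands mix motion and turning
t0: (3, 2) facing west
t=1 move(1) ⇒ (2, 2) facing west
t=2 turn(left) ⇒ (2, 2) facing south
t=3 back(3) ⇒ (2, 5) facing south
uniquely the one of 216 3-step routes that fits.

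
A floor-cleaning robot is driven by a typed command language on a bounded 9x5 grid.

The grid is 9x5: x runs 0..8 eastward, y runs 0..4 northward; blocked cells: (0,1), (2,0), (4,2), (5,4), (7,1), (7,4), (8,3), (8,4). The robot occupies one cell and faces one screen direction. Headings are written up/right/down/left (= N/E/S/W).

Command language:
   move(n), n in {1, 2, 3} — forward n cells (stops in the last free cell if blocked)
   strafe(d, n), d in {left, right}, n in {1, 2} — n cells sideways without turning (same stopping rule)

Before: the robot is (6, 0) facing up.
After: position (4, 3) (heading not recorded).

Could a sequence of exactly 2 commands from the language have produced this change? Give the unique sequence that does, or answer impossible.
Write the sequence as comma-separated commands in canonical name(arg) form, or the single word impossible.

move(3), strafe(left, 2)

key: running strafe(left, 2) before move(3) would end elsewhere — order is forced
from: (6, 0) facing up
[1] after move(3): (6, 3) facing up
[2] after strafe(left, 2): (4, 3) facing up
uniquely the one of 49 2-step routes that fits.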